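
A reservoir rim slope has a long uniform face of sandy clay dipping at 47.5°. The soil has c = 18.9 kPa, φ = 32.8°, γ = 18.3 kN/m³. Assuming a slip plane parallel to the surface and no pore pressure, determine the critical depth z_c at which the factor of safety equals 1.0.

z_c = 5.06 m

Setting FS = 1.00 in FS = [c + γz cos²β tanφ] / [γz sinβ cosβ] and solving for z:
z = c / [γ cosβ (FS·sinβ − cosβ·tanφ)]
  = 18.9 / [18.3·cos47.5°·(1.00·sin47.5° − cos47.5°·tan32.8°)]
  = 18.9 / [18.3·0.6756·(1.00·0.7373 − 0.6756·0.6445)]
  = 18.9 / 3.7323 = 5.064 m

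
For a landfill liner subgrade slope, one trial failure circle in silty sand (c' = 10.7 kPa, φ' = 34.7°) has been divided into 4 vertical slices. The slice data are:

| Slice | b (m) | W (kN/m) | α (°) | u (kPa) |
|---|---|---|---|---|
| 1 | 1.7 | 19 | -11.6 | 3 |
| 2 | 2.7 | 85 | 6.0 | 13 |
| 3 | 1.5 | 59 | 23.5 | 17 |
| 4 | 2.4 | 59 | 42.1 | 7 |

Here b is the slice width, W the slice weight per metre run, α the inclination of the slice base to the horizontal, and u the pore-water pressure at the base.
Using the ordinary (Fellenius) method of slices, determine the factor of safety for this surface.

FS = 2.58

Ordinary method of slices: FS = Σ[c'·Δl_i + (W_i cosα_i − u_i·Δl_i)·tanφ'] / Σ W_i sinα_i, with Δl_i = b_i / cosα_i.
Slice 1: Δl = 1.7/cos(-11.6°) = 1.735 m; N'_1 = 19·cos(-11.6°) − 3·1.735 = 13.4; c'Δl = 18.57; W sinα = -3.8
Slice 2: Δl = 2.7/cos6.0° = 2.715 m; N'_2 = 85·cos6.0° − 13·2.715 = 49.2; c'Δl = 29.05; W sinα = 8.9
Slice 3: Δl = 1.5/cos23.5° = 1.636 m; N'_3 = 59·cos23.5° − 17·1.636 = 26.3; c'Δl = 17.50; W sinα = 23.5
Slice 4: Δl = 2.4/cos42.1° = 3.235 m; N'_4 = 59·cos42.1° − 7·3.235 = 21.1; c'Δl = 34.61; W sinα = 39.6
Σc'Δl = 99.7 kN/m; ΣN' = 110.1 kN/m; ΣW sinα = 68.1 kN/m
Resisting = 99.7 + 110.1·tan34.7° = 99.7 + 76.2 = 176.0 kN/m
FS = 176.0 / 68.1 = 2.582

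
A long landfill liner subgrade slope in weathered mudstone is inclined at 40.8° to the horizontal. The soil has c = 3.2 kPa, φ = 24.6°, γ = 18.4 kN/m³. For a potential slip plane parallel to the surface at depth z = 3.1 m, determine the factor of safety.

FS = 0.64

For an infinite slope with a slip plane parallel to the surface (no pore pressure): FS = [c + γz cos²β tanφ] / [γz sinβ cosβ].
γz = 18.4·3.1 = 57.04 kN/m²
Numerator = 3.2 + 57.04·cos²40.8°·tan24.6° = 3.2 + 57.04·0.5730·0.4578 = 18.165 kPa
Denominator = 57.04·sin40.8°·cos40.8° = 57.04·0.6534·0.7570 = 28.214 kPa
FS = 18.165 / 28.214 = 0.644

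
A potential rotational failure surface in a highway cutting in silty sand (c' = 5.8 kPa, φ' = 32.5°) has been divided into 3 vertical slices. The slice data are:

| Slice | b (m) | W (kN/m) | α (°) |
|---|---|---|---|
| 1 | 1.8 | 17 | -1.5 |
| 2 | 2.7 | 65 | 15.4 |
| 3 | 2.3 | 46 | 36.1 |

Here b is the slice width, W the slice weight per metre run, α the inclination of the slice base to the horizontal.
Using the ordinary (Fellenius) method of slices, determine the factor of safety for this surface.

FS = 2.68

Ordinary method of slices: FS = Σ[c'·Δl_i + (W_i cosα_i)·tanφ'] / Σ W_i sinα_i, with Δl_i = b_i / cosα_i.
Slice 1: Δl = 1.8/cos(-1.5°) = 1.801 m; N'_1 = 17·cos(-1.5°) = 17.0; c'Δl = 10.44; W sinα = -0.4
Slice 2: Δl = 2.7/cos15.4° = 2.801 m; N'_2 = 65·cos15.4° = 62.7; c'Δl = 16.24; W sinα = 17.3
Slice 3: Δl = 2.3/cos36.1° = 2.847 m; N'_3 = 46·cos36.1° = 37.2; c'Δl = 16.51; W sinα = 27.1
Σc'Δl = 43.2 kN/m; ΣN' = 116.8 kN/m; ΣW sinα = 43.9 kN/m
Resisting = 43.2 + 116.8·tan32.5° = 43.2 + 74.4 = 117.6 kN/m
FS = 117.6 / 43.9 = 2.678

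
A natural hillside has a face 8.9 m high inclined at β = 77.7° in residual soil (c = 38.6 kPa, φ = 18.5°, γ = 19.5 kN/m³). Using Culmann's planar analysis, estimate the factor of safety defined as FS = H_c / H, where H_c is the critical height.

FS = 1.69

H_c = (4c/γ) · sinβ cosφ / [1 − cos(β − φ)]
    = (4·38.6/19.5) · sin77.7°·cos18.5° / [1 − cos59.2°]
    = 7.918 · 0.9266 / 0.4880 = 15.03 m
FS = H_c / H = 15.03 / 8.9 = 1.689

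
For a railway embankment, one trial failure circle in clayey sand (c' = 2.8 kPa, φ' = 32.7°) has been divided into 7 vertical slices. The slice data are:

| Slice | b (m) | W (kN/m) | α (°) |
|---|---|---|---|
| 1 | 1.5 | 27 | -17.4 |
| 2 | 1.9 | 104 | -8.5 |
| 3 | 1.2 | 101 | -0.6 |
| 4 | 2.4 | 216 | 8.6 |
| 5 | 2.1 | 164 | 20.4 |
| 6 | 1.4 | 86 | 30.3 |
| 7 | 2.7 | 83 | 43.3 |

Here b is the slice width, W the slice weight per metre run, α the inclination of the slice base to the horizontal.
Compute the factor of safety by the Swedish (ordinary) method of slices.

Ordinary method of slices: FS = Σ[c'·Δl_i + (W_i cosα_i)·tanφ'] / Σ W_i sinα_i, with Δl_i = b_i / cosα_i.
Slice 1: Δl = 1.5/cos(-17.4°) = 1.572 m; N'_1 = 27·cos(-17.4°) = 25.8; c'Δl = 4.40; W sinα = -8.1
Slice 2: Δl = 1.9/cos(-8.5°) = 1.921 m; N'_2 = 104·cos(-8.5°) = 102.9; c'Δl = 5.38; W sinα = -15.4
Slice 3: Δl = 1.2/cos(-0.6°) = 1.200 m; N'_3 = 101·cos(-0.6°) = 101.0; c'Δl = 3.36; W sinα = -1.1
Slice 4: Δl = 2.4/cos8.6° = 2.427 m; N'_4 = 216·cos8.6° = 213.6; c'Δl = 6.80; W sinα = 32.3
Slice 5: Δl = 2.1/cos20.4° = 2.241 m; N'_5 = 164·cos20.4° = 153.7; c'Δl = 6.27; W sinα = 57.2
Slice 6: Δl = 1.4/cos30.3° = 1.622 m; N'_6 = 86·cos30.3° = 74.3; c'Δl = 4.54; W sinα = 43.4
Slice 7: Δl = 2.7/cos43.3° = 3.710 m; N'_7 = 83·cos43.3° = 60.4; c'Δl = 10.39; W sinα = 56.9
Σc'Δl = 41.1 kN/m; ΣN' = 731.6 kN/m; ΣW sinα = 165.3 kN/m
Resisting = 41.1 + 731.6·tan32.7° = 41.1 + 469.7 = 510.8 kN/m
FS = 510.8 / 165.3 = 3.091

FS = 3.09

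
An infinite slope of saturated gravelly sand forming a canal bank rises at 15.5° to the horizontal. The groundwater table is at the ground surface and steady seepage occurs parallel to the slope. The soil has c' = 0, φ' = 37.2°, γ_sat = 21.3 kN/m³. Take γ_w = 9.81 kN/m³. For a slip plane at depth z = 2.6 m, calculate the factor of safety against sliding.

With seepage parallel to the slope and the water table at the surface, the effective normal stress on the slip plane uses the buoyant unit weight γ' = γ_sat − γ_w while the driving shear stress uses γ_sat:
FS = [c' + γ' z cos²β tanφ'] / [γ_sat z sinβ cosβ]
(For c' = 0 this reduces to FS = (γ'/γ_sat)·tanφ'/tanβ.)
γ' = 21.3 − 9.81 = 11.49 kN/m³
Numerator = 0.0 + 11.49·2.6·cos²15.5°·tan37.2° = 0.0 + 11.49·2.6·0.9286·0.7590 = 21.056 kPa
Denominator = 21.3·2.6·sin15.5°·cos15.5° = 21.3·2.6·0.2672·0.9636 = 14.261 kPa
FS = 21.056 / 14.261 = 1.476

FS = 1.48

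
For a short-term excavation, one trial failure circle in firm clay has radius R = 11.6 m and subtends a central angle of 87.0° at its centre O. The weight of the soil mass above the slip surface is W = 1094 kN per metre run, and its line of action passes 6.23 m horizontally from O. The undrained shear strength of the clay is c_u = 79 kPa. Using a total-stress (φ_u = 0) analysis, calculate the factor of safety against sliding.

Taking moments about the centre O, the resisting moment is provided by the undrained shear strength acting along the arc:
Arc length L_a = R·θ = 11.6·(87.0°·π/180) = 11.6·1.5184 = 17.61 m
M_R = c_u·L_a·R = 79·17.61·11.6 = 16141.3 kN·m/m
M_D = W·d = 1094·6.23 = 6815.6 kN·m/m
FS = M_R / M_D = 16141.3 / 6815.6 = 2.368

FS = 2.37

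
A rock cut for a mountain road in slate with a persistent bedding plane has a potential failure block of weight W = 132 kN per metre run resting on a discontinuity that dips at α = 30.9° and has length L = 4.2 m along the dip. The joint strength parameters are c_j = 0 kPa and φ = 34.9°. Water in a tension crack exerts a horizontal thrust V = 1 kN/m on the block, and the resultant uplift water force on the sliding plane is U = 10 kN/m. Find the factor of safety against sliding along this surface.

Resolving the block weight along and normal to the plane and applying the Mohr–Coulomb strength on the joint:
N' = W cosα − U − V sinα = 132·cos30.9° − 10 − 1·sin30.9° = 102.8 kN/m
Driving force T = W sinα + V cosα = 132·sin30.9° + 1·cos30.9° = 68.6 kN/m
Resisting force R = c_j·L + N'·tanφ = 0·4.2 + 102.8·tan34.9° = 0.0 + 71.7 = 71.7 kN/m
FS = R / T = 71.7 / 68.6 = 1.044

FS = 1.04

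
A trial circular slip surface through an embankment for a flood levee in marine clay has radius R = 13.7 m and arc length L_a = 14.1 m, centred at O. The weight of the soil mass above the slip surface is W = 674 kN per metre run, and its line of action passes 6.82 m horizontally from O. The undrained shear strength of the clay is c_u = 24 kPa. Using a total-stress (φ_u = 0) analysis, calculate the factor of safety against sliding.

FS = 1.01

Taking moments about the centre O, the resisting moment is provided by the undrained shear strength acting along the arc:
M_R = c_u·L_a·R = 24·14.10·13.7 = 4636.1 kN·m/m
M_D = W·d = 674·6.82 = 4596.7 kN·m/m
FS = M_R / M_D = 4636.1 / 4596.7 = 1.009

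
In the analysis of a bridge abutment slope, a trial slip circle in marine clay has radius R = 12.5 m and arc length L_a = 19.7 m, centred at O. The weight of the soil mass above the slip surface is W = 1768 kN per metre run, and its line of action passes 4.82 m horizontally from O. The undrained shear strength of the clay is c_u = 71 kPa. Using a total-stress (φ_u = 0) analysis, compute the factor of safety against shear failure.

FS = 2.05

Taking moments about the centre O, the resisting moment is provided by the undrained shear strength acting along the arc:
M_R = c_u·L_a·R = 71·19.70·12.5 = 17483.8 kN·m/m
M_D = W·d = 1768·4.82 = 8521.8 kN·m/m
FS = M_R / M_D = 17483.8 / 8521.8 = 2.052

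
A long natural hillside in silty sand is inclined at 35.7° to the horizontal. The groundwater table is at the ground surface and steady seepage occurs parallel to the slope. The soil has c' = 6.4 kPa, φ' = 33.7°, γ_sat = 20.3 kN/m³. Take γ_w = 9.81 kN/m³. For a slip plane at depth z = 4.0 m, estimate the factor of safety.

With seepage parallel to the slope and the water table at the surface, the effective normal stress on the slip plane uses the buoyant unit weight γ' = γ_sat − γ_w while the driving shear stress uses γ_sat:
FS = [c' + γ' z cos²β tanφ'] / [γ_sat z sinβ cosβ]
γ' = 20.3 − 9.81 = 10.49 kN/m³
Numerator = 6.4 + 10.49·4.0·cos²35.7°·tan33.7° = 6.4 + 10.49·4.0·0.6595·0.6669 = 24.855 kPa
Denominator = 20.3·4.0·sin35.7°·cos35.7° = 20.3·4.0·0.5835·0.8121 = 38.479 kPa
FS = 24.855 / 38.479 = 0.646

FS = 0.65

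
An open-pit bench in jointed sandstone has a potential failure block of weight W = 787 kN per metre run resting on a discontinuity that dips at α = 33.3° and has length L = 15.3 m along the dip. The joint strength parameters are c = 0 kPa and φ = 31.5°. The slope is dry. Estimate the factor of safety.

Resolving the block weight along and normal to the plane and applying the Mohr–Coulomb strength on the joint:
N' = W cosα = 787·cos33.3° = 657.8 kN/m
Driving force T = W sinα = 787·sin33.3° = 432.1 kN/m
Resisting force R = c·L + N'·tanφ = 0·15.3 + 657.8·tan31.5° = 0.0 + 403.1 = 403.1 kN/m
FS = R / T = 403.1 / 432.1 = 0.933

FS = 0.93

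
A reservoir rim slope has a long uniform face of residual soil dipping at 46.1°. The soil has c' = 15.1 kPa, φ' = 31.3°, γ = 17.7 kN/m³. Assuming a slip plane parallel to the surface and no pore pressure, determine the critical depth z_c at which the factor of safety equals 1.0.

Setting FS = 1.00 in FS = [c' + γz cos²β tanφ'] / [γz sinβ cosβ] and solving for z:
z = c' / [γ cosβ (FS·sinβ − cosβ·tanφ')]
  = 15.1 / [17.7·cos46.1°·(1.00·sin46.1° − cos46.1°·tan31.3°)]
  = 15.1 / [17.7·0.6934·(1.00·0.7206 − 0.6934·0.6080)]
  = 15.1 / 3.6692 = 4.115 m

z_c = 4.12 m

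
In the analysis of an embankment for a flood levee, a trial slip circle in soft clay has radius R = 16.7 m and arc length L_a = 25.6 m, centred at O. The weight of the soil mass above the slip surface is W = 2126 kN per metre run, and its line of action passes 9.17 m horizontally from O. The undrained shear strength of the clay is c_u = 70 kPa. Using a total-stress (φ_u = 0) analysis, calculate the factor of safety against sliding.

Taking moments about the centre O, the resisting moment is provided by the undrained shear strength acting along the arc:
M_R = c_u·L_a·R = 70·25.60·16.7 = 29926.4 kN·m/m
M_D = W·d = 2126·9.17 = 19495.4 kN·m/m
FS = M_R / M_D = 29926.4 / 19495.4 = 1.535

FS = 1.54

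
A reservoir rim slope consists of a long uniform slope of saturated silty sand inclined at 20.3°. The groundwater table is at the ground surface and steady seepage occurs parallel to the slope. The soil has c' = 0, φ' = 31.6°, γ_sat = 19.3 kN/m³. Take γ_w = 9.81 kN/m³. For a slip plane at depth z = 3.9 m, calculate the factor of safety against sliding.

FS = 0.82

With seepage parallel to the slope and the water table at the surface, the effective normal stress on the slip plane uses the buoyant unit weight γ' = γ_sat − γ_w while the driving shear stress uses γ_sat:
FS = [c' + γ' z cos²β tanφ'] / [γ_sat z sinβ cosβ]
(For c' = 0 this reduces to FS = (γ'/γ_sat)·tanφ'/tanβ.)
γ' = 19.3 − 9.81 = 9.49 kN/m³
Numerator = 0.0 + 9.49·3.9·cos²20.3°·tan31.6° = 0.0 + 9.49·3.9·0.8796·0.6152 = 20.029 kPa
Denominator = 19.3·3.9·sin20.3°·cos20.3° = 19.3·3.9·0.3469·0.9379 = 24.492 kPa
FS = 20.029 / 24.492 = 0.818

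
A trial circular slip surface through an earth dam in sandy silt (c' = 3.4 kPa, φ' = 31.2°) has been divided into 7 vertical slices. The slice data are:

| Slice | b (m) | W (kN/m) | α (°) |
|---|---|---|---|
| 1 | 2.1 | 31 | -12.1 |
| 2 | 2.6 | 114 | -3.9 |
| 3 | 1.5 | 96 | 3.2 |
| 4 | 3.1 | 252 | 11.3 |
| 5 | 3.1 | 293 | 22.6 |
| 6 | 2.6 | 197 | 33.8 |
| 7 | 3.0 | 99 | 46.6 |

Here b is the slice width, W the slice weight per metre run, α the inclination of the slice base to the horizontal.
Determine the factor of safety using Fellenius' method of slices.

Ordinary method of slices: FS = Σ[c'·Δl_i + (W_i cosα_i)·tanφ'] / Σ W_i sinα_i, with Δl_i = b_i / cosα_i.
Slice 1: Δl = 2.1/cos(-12.1°) = 2.148 m; N'_1 = 31·cos(-12.1°) = 30.3; c'Δl = 7.30; W sinα = -6.5
Slice 2: Δl = 2.6/cos(-3.9°) = 2.606 m; N'_2 = 114·cos(-3.9°) = 113.7; c'Δl = 8.86; W sinα = -7.8
Slice 3: Δl = 1.5/cos3.2° = 1.502 m; N'_3 = 96·cos3.2° = 95.9; c'Δl = 5.11; W sinα = 5.4
Slice 4: Δl = 3.1/cos11.3° = 3.161 m; N'_4 = 252·cos11.3° = 247.1; c'Δl = 10.75; W sinα = 49.4
Slice 5: Δl = 3.1/cos22.6° = 3.358 m; N'_5 = 293·cos22.6° = 270.5; c'Δl = 11.42; W sinα = 112.6
Slice 6: Δl = 2.6/cos33.8° = 3.129 m; N'_6 = 197·cos33.8° = 163.7; c'Δl = 10.64; W sinα = 109.6
Slice 7: Δl = 3.0/cos46.6° = 4.366 m; N'_7 = 99·cos46.6° = 68.0; c'Δl = 14.85; W sinα = 71.9
Σc'Δl = 68.9 kN/m; ΣN' = 989.2 kN/m; ΣW sinα = 334.6 kN/m
Resisting = 68.9 + 989.2·tan31.2° = 68.9 + 599.1 = 668.0 kN/m
FS = 668.0 / 334.6 = 1.996

FS = 2.00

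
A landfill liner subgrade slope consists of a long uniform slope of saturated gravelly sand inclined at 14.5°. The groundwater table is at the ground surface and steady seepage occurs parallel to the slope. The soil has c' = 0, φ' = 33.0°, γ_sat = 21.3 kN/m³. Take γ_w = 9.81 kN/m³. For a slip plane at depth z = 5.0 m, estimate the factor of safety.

With seepage parallel to the slope and the water table at the surface, the effective normal stress on the slip plane uses the buoyant unit weight γ' = γ_sat − γ_w while the driving shear stress uses γ_sat:
FS = [c' + γ' z cos²β tanφ'] / [γ_sat z sinβ cosβ]
(For c' = 0 this reduces to FS = (γ'/γ_sat)·tanφ'/tanβ.)
γ' = 21.3 − 9.81 = 11.49 kN/m³
Numerator = 0.0 + 11.49·5.0·cos²14.5°·tan33.0° = 0.0 + 11.49·5.0·0.9373·0.6494 = 34.970 kPa
Denominator = 21.3·5.0·sin14.5°·cos14.5° = 21.3·5.0·0.2504·0.9681 = 25.816 kPa
FS = 34.970 / 25.816 = 1.355

FS = 1.35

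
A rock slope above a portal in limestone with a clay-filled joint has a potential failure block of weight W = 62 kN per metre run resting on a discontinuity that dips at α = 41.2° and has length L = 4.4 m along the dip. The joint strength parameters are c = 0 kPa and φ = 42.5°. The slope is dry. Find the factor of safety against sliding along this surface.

Resolving the block weight along and normal to the plane and applying the Mohr–Coulomb strength on the joint:
N' = W cosα = 62·cos41.2° = 46.6 kN/m
Driving force T = W sinα = 62·sin41.2° = 40.8 kN/m
Resisting force R = c·L + N'·tanφ = 0·4.4 + 46.6·tan42.5° = 0.0 + 42.7 = 42.7 kN/m
FS = R / T = 42.7 / 40.8 = 1.047

FS = 1.05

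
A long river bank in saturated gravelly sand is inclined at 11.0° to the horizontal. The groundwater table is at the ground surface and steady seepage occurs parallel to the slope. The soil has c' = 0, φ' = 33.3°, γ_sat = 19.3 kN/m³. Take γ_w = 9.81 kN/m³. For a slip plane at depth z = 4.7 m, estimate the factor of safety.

FS = 1.66

With seepage parallel to the slope and the water table at the surface, the effective normal stress on the slip plane uses the buoyant unit weight γ' = γ_sat − γ_w while the driving shear stress uses γ_sat:
FS = [c' + γ' z cos²β tanφ'] / [γ_sat z sinβ cosβ]
(For c' = 0 this reduces to FS = (γ'/γ_sat)·tanφ'/tanβ.)
γ' = 19.3 − 9.81 = 9.49 kN/m³
Numerator = 0.0 + 9.49·4.7·cos²11.0°·tan33.3° = 0.0 + 9.49·4.7·0.9636·0.6569 = 28.232 kPa
Denominator = 19.3·4.7·sin11.0°·cos11.0° = 19.3·4.7·0.1908·0.9816 = 16.990 kPa
FS = 28.232 / 16.990 = 1.662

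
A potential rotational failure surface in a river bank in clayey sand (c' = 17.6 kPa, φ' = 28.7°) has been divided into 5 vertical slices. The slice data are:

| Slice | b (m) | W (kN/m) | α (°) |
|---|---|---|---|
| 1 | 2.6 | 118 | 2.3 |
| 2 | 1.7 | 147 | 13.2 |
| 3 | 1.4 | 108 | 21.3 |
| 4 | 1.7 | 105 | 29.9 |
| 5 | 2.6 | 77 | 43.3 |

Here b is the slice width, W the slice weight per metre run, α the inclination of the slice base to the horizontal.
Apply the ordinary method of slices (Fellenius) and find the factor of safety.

FS = 2.62

Ordinary method of slices: FS = Σ[c'·Δl_i + (W_i cosα_i)·tanφ'] / Σ W_i sinα_i, with Δl_i = b_i / cosα_i.
Slice 1: Δl = 2.6/cos2.3° = 2.602 m; N'_1 = 118·cos2.3° = 117.9; c'Δl = 45.80; W sinα = 4.7
Slice 2: Δl = 1.7/cos13.2° = 1.746 m; N'_2 = 147·cos13.2° = 143.1; c'Δl = 30.73; W sinα = 33.6
Slice 3: Δl = 1.4/cos21.3° = 1.503 m; N'_3 = 108·cos21.3° = 100.6; c'Δl = 26.45; W sinα = 39.2
Slice 4: Δl = 1.7/cos29.9° = 1.961 m; N'_4 = 105·cos29.9° = 91.0; c'Δl = 34.51; W sinα = 52.3
Slice 5: Δl = 2.6/cos43.3° = 3.573 m; N'_5 = 77·cos43.3° = 56.0; c'Δl = 62.88; W sinα = 52.8
Σc'Δl = 200.4 kN/m; ΣN' = 508.7 kN/m; ΣW sinα = 182.7 kN/m
Resisting = 200.4 + 508.7·tan28.7° = 200.4 + 278.5 = 478.9 kN/m
FS = 478.9 / 182.7 = 2.621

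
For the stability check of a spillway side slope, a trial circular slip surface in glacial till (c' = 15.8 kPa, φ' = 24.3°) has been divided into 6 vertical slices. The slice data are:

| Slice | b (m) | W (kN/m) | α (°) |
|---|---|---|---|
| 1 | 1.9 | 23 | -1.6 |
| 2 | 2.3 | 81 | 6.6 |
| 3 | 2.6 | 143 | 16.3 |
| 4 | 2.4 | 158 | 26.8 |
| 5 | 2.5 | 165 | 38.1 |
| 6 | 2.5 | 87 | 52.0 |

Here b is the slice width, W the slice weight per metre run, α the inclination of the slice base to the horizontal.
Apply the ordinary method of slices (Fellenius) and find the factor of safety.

Ordinary method of slices: FS = Σ[c'·Δl_i + (W_i cosα_i)·tanφ'] / Σ W_i sinα_i, with Δl_i = b_i / cosα_i.
Slice 1: Δl = 1.9/cos(-1.6°) = 1.901 m; N'_1 = 23·cos(-1.6°) = 23.0; c'Δl = 30.03; W sinα = -0.6
Slice 2: Δl = 2.3/cos6.6° = 2.315 m; N'_2 = 81·cos6.6° = 80.5; c'Δl = 36.58; W sinα = 9.3
Slice 3: Δl = 2.6/cos16.3° = 2.709 m; N'_3 = 143·cos16.3° = 137.3; c'Δl = 42.80; W sinα = 40.1
Slice 4: Δl = 2.4/cos26.8° = 2.689 m; N'_4 = 158·cos26.8° = 141.0; c'Δl = 42.48; W sinα = 71.2
Slice 5: Δl = 2.5/cos38.1° = 3.177 m; N'_5 = 165·cos38.1° = 129.8; c'Δl = 50.19; W sinα = 101.8
Slice 6: Δl = 2.5/cos52.0° = 4.061 m; N'_6 = 87·cos52.0° = 53.6; c'Δl = 64.16; W sinα = 68.6
Σc'Δl = 266.3 kN/m; ΣN' = 565.1 kN/m; ΣW sinα = 290.4 kN/m
Resisting = 266.3 + 565.1·tan24.3° = 266.3 + 255.2 = 521.4 kN/m
FS = 521.4 / 290.4 = 1.795

FS = 1.80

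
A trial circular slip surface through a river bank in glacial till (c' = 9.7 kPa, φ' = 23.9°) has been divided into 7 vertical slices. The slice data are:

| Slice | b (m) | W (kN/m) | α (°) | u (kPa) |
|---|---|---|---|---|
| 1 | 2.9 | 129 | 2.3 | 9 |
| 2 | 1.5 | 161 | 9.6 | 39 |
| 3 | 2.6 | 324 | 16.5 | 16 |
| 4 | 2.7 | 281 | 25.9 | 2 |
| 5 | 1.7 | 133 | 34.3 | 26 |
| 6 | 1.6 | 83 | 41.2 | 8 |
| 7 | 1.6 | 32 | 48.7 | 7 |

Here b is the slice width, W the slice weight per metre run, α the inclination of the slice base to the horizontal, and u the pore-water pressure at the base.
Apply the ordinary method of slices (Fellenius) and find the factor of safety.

Ordinary method of slices: FS = Σ[c'·Δl_i + (W_i cosα_i − u_i·Δl_i)·tanφ'] / Σ W_i sinα_i, with Δl_i = b_i / cosα_i.
Slice 1: Δl = 2.9/cos2.3° = 2.902 m; N'_1 = 129·cos2.3° − 9·2.902 = 102.8; c'Δl = 28.15; W sinα = 5.2
Slice 2: Δl = 1.5/cos9.6° = 1.521 m; N'_2 = 161·cos9.6° − 39·1.521 = 99.4; c'Δl = 14.76; W sinα = 26.8
Slice 3: Δl = 2.6/cos16.5° = 2.712 m; N'_3 = 324·cos16.5° − 16·2.712 = 267.3; c'Δl = 26.30; W sinα = 92.0
Slice 4: Δl = 2.7/cos25.9° = 3.001 m; N'_4 = 281·cos25.9° − 2·3.001 = 246.8; c'Δl = 29.11; W sinα = 122.7
Slice 5: Δl = 1.7/cos34.3° = 2.058 m; N'_5 = 133·cos34.3° − 26·2.058 = 56.4; c'Δl = 19.96; W sinα = 74.9
Slice 6: Δl = 1.6/cos41.2° = 2.126 m; N'_6 = 83·cos41.2° − 8·2.126 = 45.4; c'Δl = 20.63; W sinα = 54.7
Slice 7: Δl = 1.6/cos48.7° = 2.424 m; N'_7 = 32·cos48.7° − 7·2.424 = 4.2; c'Δl = 23.52; W sinα = 24.0
Σc'Δl = 162.4 kN/m; ΣN' = 822.2 kN/m; ΣW sinα = 400.4 kN/m
Resisting = 162.4 + 822.2·tan23.9° = 162.4 + 364.3 = 526.8 kN/m
FS = 526.8 / 400.4 = 1.315

FS = 1.32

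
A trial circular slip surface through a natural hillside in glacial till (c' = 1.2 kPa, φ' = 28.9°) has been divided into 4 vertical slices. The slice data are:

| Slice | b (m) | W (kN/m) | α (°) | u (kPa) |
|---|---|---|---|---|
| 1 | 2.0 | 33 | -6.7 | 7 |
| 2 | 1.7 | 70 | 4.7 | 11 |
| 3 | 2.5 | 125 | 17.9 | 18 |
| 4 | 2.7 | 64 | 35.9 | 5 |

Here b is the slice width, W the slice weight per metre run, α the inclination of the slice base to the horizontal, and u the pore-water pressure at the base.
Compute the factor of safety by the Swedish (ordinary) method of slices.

FS = 1.40

Ordinary method of slices: FS = Σ[c'·Δl_i + (W_i cosα_i − u_i·Δl_i)·tanφ'] / Σ W_i sinα_i, with Δl_i = b_i / cosα_i.
Slice 1: Δl = 2.0/cos(-6.7°) = 2.014 m; N'_1 = 33·cos(-6.7°) − 7·2.014 = 18.7; c'Δl = 2.42; W sinα = -3.9
Slice 2: Δl = 1.7/cos4.7° = 1.706 m; N'_2 = 70·cos4.7° − 11·1.706 = 51.0; c'Δl = 2.05; W sinα = 5.7
Slice 3: Δl = 2.5/cos17.9° = 2.627 m; N'_3 = 125·cos17.9° − 18·2.627 = 71.7; c'Δl = 3.15; W sinα = 38.4
Slice 4: Δl = 2.7/cos35.9° = 3.333 m; N'_4 = 64·cos35.9° − 5·3.333 = 35.2; c'Δl = 4.00; W sinα = 37.5
Σc'Δl = 11.6 kN/m; ΣN' = 176.5 kN/m; ΣW sinα = 77.8 kN/m
Resisting = 11.6 + 176.5·tan28.9° = 11.6 + 97.4 = 109.1 kN/m
FS = 109.1 / 77.8 = 1.401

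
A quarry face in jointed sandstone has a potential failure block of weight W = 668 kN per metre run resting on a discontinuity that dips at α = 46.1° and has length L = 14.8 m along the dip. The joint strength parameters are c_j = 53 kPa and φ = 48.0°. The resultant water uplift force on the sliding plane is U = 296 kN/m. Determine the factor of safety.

Resolving the block weight along and normal to the plane and applying the Mohr–Coulomb strength on the joint:
N' = W cosα − U = 668·cos46.1° − 296 = 167.2 kN/m
Driving force T = W sinα = 668·sin46.1° = 481.3 kN/m
Resisting force R = c_j·L + N'·tanφ = 53·14.8 + 167.2·tan48.0° = 784.4 + 185.7 = 970.1 kN/m
FS = R / T = 970.1 / 481.3 = 2.015

FS = 2.02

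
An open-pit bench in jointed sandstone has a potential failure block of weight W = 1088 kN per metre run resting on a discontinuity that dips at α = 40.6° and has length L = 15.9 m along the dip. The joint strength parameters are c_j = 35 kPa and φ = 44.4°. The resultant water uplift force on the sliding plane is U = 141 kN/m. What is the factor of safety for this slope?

Resolving the block weight along and normal to the plane and applying the Mohr–Coulomb strength on the joint:
N' = W cosα − U = 1088·cos40.6° − 141 = 685.1 kN/m
Driving force T = W sinα = 1088·sin40.6° = 708.0 kN/m
Resisting force R = c_j·L + N'·tanφ = 35·15.9 + 685.1·tan44.4° = 556.5 + 670.9 = 1227.4 kN/m
FS = R / T = 1227.4 / 708.0 = 1.733

FS = 1.73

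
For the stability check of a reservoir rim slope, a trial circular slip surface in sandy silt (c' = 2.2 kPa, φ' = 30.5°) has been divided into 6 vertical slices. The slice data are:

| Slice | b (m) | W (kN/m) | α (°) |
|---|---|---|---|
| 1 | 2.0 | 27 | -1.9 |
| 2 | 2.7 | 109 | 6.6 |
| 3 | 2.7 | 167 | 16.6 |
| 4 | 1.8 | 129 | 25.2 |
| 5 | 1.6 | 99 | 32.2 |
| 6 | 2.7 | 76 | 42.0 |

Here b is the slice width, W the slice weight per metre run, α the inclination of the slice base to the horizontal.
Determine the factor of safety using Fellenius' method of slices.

Ordinary method of slices: FS = Σ[c'·Δl_i + (W_i cosα_i)·tanφ'] / Σ W_i sinα_i, with Δl_i = b_i / cosα_i.
Slice 1: Δl = 2.0/cos(-1.9°) = 2.001 m; N'_1 = 27·cos(-1.9°) = 27.0; c'Δl = 4.40; W sinα = -0.9
Slice 2: Δl = 2.7/cos6.6° = 2.718 m; N'_2 = 109·cos6.6° = 108.3; c'Δl = 5.98; W sinα = 12.5
Slice 3: Δl = 2.7/cos16.6° = 2.817 m; N'_3 = 167·cos16.6° = 160.0; c'Δl = 6.20; W sinα = 47.7
Slice 4: Δl = 1.8/cos25.2° = 1.989 m; N'_4 = 129·cos25.2° = 116.7; c'Δl = 4.38; W sinα = 54.9
Slice 5: Δl = 1.6/cos32.2° = 1.891 m; N'_5 = 99·cos32.2° = 83.8; c'Δl = 4.16; W sinα = 52.8
Slice 6: Δl = 2.7/cos42.0° = 3.633 m; N'_6 = 76·cos42.0° = 56.5; c'Δl = 7.99; W sinα = 50.9
Σc'Δl = 33.1 kN/m; ΣN' = 552.3 kN/m; ΣW sinα = 217.9 kN/m
Resisting = 33.1 + 552.3·tan30.5° = 33.1 + 325.3 = 358.4 kN/m
FS = 358.4 / 217.9 = 1.645

FS = 1.65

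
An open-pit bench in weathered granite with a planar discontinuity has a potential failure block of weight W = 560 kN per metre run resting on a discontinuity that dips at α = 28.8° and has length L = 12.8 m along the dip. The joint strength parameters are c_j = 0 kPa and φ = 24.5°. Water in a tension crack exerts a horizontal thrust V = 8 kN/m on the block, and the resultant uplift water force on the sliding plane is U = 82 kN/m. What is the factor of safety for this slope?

Resolving the block weight along and normal to the plane and applying the Mohr–Coulomb strength on the joint:
N' = W cosα − U − V sinα = 560·cos28.8° − 82 − 8·sin28.8° = 404.9 kN/m
Driving force T = W sinα + V cosα = 560·sin28.8° + 8·cos28.8° = 276.8 kN/m
Resisting force R = c_j·L + N'·tanφ = 0·12.8 + 404.9·tan24.5° = 0.0 + 184.5 = 184.5 kN/m
FS = R / T = 184.5 / 276.8 = 0.667

FS = 0.67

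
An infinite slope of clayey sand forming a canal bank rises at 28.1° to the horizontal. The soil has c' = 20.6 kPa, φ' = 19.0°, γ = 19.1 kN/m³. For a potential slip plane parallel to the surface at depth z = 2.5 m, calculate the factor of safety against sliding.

FS = 1.68

For an infinite slope with a slip plane parallel to the surface (no pore pressure): FS = [c' + γz cos²β tanφ'] / [γz sinβ cosβ].
γz = 19.1·2.5 = 47.75 kN/m²
Numerator = 20.6 + 47.75·cos²28.1°·tan19.0° = 20.6 + 47.75·0.7781·0.3443 = 33.394 kPa
Denominator = 47.75·sin28.1°·cos28.1° = 47.75·0.4710·0.8821 = 19.840 kPa
FS = 33.394 / 19.840 = 1.683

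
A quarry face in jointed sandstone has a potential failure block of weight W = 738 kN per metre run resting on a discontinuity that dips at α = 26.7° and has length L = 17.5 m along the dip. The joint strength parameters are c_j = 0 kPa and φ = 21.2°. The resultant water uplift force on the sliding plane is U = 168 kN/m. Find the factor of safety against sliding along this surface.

Resolving the block weight along and normal to the plane and applying the Mohr–Coulomb strength on the joint:
N' = W cosα − U = 738·cos26.7° − 168 = 491.3 kN/m
Driving force T = W sinα = 738·sin26.7° = 331.6 kN/m
Resisting force R = c_j·L + N'·tanφ = 0·17.5 + 491.3·tan21.2° = 0.0 + 190.6 = 190.6 kN/m
FS = R / T = 190.6 / 331.6 = 0.575

FS = 0.57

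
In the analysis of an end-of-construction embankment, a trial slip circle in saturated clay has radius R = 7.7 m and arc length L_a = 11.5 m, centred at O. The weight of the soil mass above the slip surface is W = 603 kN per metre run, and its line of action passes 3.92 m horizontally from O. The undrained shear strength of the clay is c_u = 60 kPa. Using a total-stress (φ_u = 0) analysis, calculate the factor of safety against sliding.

Taking moments about the centre O, the resisting moment is provided by the undrained shear strength acting along the arc:
M_R = c_u·L_a·R = 60·11.50·7.7 = 5313.0 kN·m/m
M_D = W·d = 603·3.92 = 2363.8 kN·m/m
FS = M_R / M_D = 5313.0 / 2363.8 = 2.248

FS = 2.25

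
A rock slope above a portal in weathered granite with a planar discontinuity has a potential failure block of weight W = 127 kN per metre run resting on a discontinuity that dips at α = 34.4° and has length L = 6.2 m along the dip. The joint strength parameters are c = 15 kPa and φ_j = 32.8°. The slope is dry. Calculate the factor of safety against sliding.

Resolving the block weight along and normal to the plane and applying the Mohr–Coulomb strength on the joint:
N' = W cosα = 127·cos34.4° = 104.8 kN/m
Driving force T = W sinα = 127·sin34.4° = 71.8 kN/m
Resisting force R = c·L + N'·tanφ_j = 15·6.2 + 104.8·tan32.8° = 93.0 + 67.5 = 160.5 kN/m
FS = R / T = 160.5 / 71.8 = 2.237

FS = 2.24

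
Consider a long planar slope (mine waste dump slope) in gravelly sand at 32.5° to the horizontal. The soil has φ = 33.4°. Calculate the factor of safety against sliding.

For a dry cohesionless infinite slope the factor of safety is FS = tanφ / tanβ.
FS = tan33.4° / tan32.5° = 0.6594 / 0.6371 = 1.035

FS = 1.04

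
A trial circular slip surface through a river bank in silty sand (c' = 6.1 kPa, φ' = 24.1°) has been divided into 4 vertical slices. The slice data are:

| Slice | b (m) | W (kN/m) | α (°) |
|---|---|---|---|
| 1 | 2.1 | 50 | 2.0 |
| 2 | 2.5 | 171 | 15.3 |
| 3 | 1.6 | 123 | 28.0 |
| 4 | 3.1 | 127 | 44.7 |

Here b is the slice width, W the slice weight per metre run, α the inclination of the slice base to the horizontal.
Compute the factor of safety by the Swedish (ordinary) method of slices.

FS = 1.30

Ordinary method of slices: FS = Σ[c'·Δl_i + (W_i cosα_i)·tanφ'] / Σ W_i sinα_i, with Δl_i = b_i / cosα_i.
Slice 1: Δl = 2.1/cos2.0° = 2.101 m; N'_1 = 50·cos2.0° = 50.0; c'Δl = 12.82; W sinα = 1.7
Slice 2: Δl = 2.5/cos15.3° = 2.592 m; N'_2 = 171·cos15.3° = 164.9; c'Δl = 15.81; W sinα = 45.1
Slice 3: Δl = 1.6/cos28.0° = 1.812 m; N'_3 = 123·cos28.0° = 108.6; c'Δl = 11.05; W sinα = 57.7
Slice 4: Δl = 3.1/cos44.7° = 4.361 m; N'_4 = 127·cos44.7° = 90.3; c'Δl = 26.60; W sinα = 89.3
Σc'Δl = 66.3 kN/m; ΣN' = 413.8 kN/m; ΣW sinα = 193.9 kN/m
Resisting = 66.3 + 413.8·tan24.1° = 66.3 + 185.1 = 251.4 kN/m
FS = 251.4 / 193.9 = 1.296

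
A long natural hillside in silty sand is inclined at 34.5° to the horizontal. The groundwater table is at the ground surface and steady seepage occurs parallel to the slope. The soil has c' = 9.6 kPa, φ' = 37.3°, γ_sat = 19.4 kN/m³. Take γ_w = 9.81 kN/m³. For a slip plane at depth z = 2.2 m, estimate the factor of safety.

With seepage parallel to the slope and the water table at the surface, the effective normal stress on the slip plane uses the buoyant unit weight γ' = γ_sat − γ_w while the driving shear stress uses γ_sat:
FS = [c' + γ' z cos²β tanφ'] / [γ_sat z sinβ cosβ]
γ' = 19.4 − 9.81 = 9.59 kN/m³
Numerator = 9.6 + 9.59·2.2·cos²34.5°·tan37.3° = 9.6 + 9.59·2.2·0.6792·0.7618 = 20.516 kPa
Denominator = 19.4·2.2·sin34.5°·cos34.5° = 19.4·2.2·0.5664·0.8241 = 19.923 kPa
FS = 20.516 / 19.923 = 1.030

FS = 1.03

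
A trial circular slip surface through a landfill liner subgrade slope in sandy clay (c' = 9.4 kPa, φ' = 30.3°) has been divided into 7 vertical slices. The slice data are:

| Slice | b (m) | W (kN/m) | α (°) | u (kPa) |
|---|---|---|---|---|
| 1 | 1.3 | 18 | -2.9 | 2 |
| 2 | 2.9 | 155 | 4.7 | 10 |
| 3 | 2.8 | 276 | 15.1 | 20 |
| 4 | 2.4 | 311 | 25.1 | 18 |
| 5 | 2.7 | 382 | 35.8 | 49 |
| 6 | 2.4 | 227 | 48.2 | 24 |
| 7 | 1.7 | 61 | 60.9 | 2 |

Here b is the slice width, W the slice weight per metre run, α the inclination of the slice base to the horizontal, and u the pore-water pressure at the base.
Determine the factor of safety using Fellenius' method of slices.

FS = 1.01

Ordinary method of slices: FS = Σ[c'·Δl_i + (W_i cosα_i − u_i·Δl_i)·tanφ'] / Σ W_i sinα_i, with Δl_i = b_i / cosα_i.
Slice 1: Δl = 1.3/cos(-2.9°) = 1.302 m; N'_1 = 18·cos(-2.9°) − 2·1.302 = 15.4; c'Δl = 12.24; W sinα = -0.9
Slice 2: Δl = 2.9/cos4.7° = 2.910 m; N'_2 = 155·cos4.7° − 10·2.910 = 125.4; c'Δl = 27.35; W sinα = 12.7
Slice 3: Δl = 2.8/cos15.1° = 2.900 m; N'_3 = 276·cos15.1° − 20·2.900 = 208.5; c'Δl = 27.26; W sinα = 71.9
Slice 4: Δl = 2.4/cos25.1° = 2.650 m; N'_4 = 311·cos25.1° − 18·2.650 = 233.9; c'Δl = 24.91; W sinα = 131.9
Slice 5: Δl = 2.7/cos35.8° = 3.329 m; N'_5 = 382·cos35.8° − 49·3.329 = 146.7; c'Δl = 31.29; W sinα = 223.5
Slice 6: Δl = 2.4/cos48.2° = 3.601 m; N'_6 = 227·cos48.2° − 24·3.601 = 64.9; c'Δl = 33.85; W sinα = 169.2
Slice 7: Δl = 1.7/cos60.9° = 3.496 m; N'_7 = 61·cos60.9° − 2·3.496 = 22.7; c'Δl = 32.86; W sinα = 53.3
Σc'Δl = 189.8 kN/m; ΣN' = 817.4 kN/m; ΣW sinα = 661.6 kN/m
Resisting = 189.8 + 817.4·tan30.3° = 189.8 + 477.7 = 667.4 kN/m
FS = 667.4 / 661.6 = 1.009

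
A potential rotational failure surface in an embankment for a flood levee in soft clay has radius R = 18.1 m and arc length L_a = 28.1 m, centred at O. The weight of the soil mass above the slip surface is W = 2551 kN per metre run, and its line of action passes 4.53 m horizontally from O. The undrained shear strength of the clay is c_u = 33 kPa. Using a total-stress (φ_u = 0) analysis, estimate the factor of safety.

FS = 1.45

Taking moments about the centre O, the resisting moment is provided by the undrained shear strength acting along the arc:
M_R = c_u·L_a·R = 33·28.10·18.1 = 16784.1 kN·m/m
M_D = W·d = 2551·4.53 = 11556.0 kN·m/m
FS = M_R / M_D = 16784.1 / 11556.0 = 1.452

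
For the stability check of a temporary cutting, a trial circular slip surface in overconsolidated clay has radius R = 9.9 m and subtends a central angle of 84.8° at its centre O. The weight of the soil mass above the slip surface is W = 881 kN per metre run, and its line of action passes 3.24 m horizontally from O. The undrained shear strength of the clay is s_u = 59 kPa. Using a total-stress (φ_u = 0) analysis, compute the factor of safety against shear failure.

Taking moments about the centre O, the resisting moment is provided by the undrained shear strength acting along the arc:
Arc length L_a = R·θ = 9.9·(84.8°·π/180) = 9.9·1.4800 = 14.65 m
M_R = s_u·L_a·R = 59·14.65·9.9 = 8558.5 kN·m/m
M_D = W·d = 881·3.24 = 2854.4 kN·m/m
FS = M_R / M_D = 8558.5 / 2854.4 = 2.998

FS = 3.00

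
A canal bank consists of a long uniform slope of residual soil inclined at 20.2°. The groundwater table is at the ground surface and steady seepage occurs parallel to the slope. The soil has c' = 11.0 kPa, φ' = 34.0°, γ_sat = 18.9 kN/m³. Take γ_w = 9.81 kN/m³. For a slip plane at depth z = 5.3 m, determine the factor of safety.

FS = 1.22

With seepage parallel to the slope and the water table at the surface, the effective normal stress on the slip plane uses the buoyant unit weight γ' = γ_sat − γ_w while the driving shear stress uses γ_sat:
FS = [c' + γ' z cos²β tanφ'] / [γ_sat z sinβ cosβ]
γ' = 18.9 − 9.81 = 9.09 kN/m³
Numerator = 11.0 + 9.09·5.3·cos²20.2°·tan34.0° = 11.0 + 9.09·5.3·0.8808·0.6745 = 39.621 kPa
Denominator = 18.9·5.3·sin20.2°·cos20.2° = 18.9·5.3·0.3453·0.9385 = 32.461 kPa
FS = 39.621 / 32.461 = 1.221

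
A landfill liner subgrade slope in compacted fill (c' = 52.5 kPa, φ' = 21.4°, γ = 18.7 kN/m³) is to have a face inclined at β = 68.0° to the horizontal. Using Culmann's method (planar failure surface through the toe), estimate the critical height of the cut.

Culmann's analysis gives the critical failure plane at α_cr = (β + φ')/2 = (68.0 + 21.4)/2 = 44.7°, and the critical height
H_c = (4c'/γ) · sinβ cosφ' / [1 − cos(β − φ')]
    = (4·52.5/18.7) · sin68.0°·cos21.4° / [1 − cos(46.6°)]
    = 11.230 · 0.9272·0.9311 / [1 − 0.6871]
    = 11.230 · 0.8633 / 0.3129
    = 30.98 m

H_c = 30.98 m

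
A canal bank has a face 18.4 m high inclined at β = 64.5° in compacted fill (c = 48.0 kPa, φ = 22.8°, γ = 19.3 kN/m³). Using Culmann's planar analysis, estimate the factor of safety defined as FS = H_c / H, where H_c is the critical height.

H_c = (4c/γ) · sinβ cosφ / [1 − cos(β − φ)]
    = (4·48.0/19.3) · sin64.5°·cos22.8° / [1 − cos41.7°]
    = 9.948 · 0.8321 / 0.2534 = 32.67 m
FS = H_c / H = 32.67 / 18.4 = 1.776

FS = 1.78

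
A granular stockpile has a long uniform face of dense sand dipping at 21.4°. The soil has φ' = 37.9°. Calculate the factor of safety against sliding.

For a dry cohesionless infinite slope the factor of safety is FS = tanφ' / tanβ.
FS = tan37.9° / tan21.4° = 0.7785 / 0.3919 = 1.986

FS = 1.99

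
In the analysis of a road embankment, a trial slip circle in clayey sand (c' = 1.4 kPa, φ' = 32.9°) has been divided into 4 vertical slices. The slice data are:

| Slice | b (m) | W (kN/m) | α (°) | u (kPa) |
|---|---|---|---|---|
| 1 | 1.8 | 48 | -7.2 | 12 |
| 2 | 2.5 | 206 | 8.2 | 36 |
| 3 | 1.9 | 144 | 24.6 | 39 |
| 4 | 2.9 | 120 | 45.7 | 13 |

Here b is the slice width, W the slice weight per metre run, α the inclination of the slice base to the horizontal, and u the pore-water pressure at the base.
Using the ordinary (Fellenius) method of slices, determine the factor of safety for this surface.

FS = 0.92

Ordinary method of slices: FS = Σ[c'·Δl_i + (W_i cosα_i − u_i·Δl_i)·tanφ'] / Σ W_i sinα_i, with Δl_i = b_i / cosα_i.
Slice 1: Δl = 1.8/cos(-7.2°) = 1.814 m; N'_1 = 48·cos(-7.2°) − 12·1.814 = 25.8; c'Δl = 2.54; W sinα = -6.0
Slice 2: Δl = 2.5/cos8.2° = 2.526 m; N'_2 = 206·cos8.2° − 36·2.526 = 113.0; c'Δl = 3.54; W sinα = 29.4
Slice 3: Δl = 1.9/cos24.6° = 2.090 m; N'_3 = 144·cos24.6° − 39·2.090 = 49.4; c'Δl = 2.93; W sinα = 59.9
Slice 4: Δl = 2.9/cos45.7° = 4.152 m; N'_4 = 120·cos45.7° − 13·4.152 = 29.8; c'Δl = 5.81; W sinα = 85.9
Σc'Δl = 14.8 kN/m; ΣN' = 218.1 kN/m; ΣW sinα = 169.2 kN/m
Resisting = 14.8 + 218.1·tan32.9° = 14.8 + 141.1 = 155.9 kN/m
FS = 155.9 / 169.2 = 0.921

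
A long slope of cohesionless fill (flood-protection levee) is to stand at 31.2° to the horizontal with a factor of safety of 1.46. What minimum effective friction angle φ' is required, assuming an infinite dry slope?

FS = tanφ'/tanβ ⇒ tanφ' = FS · tanβ = 1.46 · tan31.2° = 0.8842
φ' = arctan(0.8842) = 41.48°

φ' = 41.5°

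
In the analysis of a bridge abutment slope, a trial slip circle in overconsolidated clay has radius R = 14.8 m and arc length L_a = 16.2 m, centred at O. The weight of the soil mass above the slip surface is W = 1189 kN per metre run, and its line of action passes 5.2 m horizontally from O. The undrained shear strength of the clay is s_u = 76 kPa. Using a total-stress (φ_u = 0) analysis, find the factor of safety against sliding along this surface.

Taking moments about the centre O, the resisting moment is provided by the undrained shear strength acting along the arc:
M_R = s_u·L_a·R = 76·16.20·14.8 = 18221.8 kN·m/m
M_D = W·d = 1189·5.2 = 6182.8 kN·m/m
FS = M_R / M_D = 18221.8 / 6182.8 = 2.947

FS = 2.95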